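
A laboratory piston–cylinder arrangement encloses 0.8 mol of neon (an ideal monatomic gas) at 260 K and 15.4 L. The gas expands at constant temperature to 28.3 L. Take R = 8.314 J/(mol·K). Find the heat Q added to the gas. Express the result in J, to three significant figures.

Q ≈ 1050 J

Isothermal ⇒ ΔU = 0, so Q = W = nRT ln(V₂/V₁).
Q = (0.8)(8.314)(260) ln(28.3/15.4) = 1729 × 0.6085 = 1052 J.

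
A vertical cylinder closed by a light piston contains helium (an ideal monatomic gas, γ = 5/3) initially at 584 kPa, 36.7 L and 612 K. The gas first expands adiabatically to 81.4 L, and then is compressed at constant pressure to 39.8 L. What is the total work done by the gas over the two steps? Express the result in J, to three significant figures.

Step 1 (adiabatic): W = (P₁V₁ − P₂V₂)/(γ−1) = (21433 − 12602)/0.667 = 13246 J.
After step 1: P = 154.8 kPa, V = 81.4 L, T = 359.8 K.
Step 2 (isobaric): W = PΔV = (154.8 kPa)(39.8 − 81.4 L) = -6440 J.
W_total = 13246 − 6440 = 6806 J.

W_total ≈ 6810 J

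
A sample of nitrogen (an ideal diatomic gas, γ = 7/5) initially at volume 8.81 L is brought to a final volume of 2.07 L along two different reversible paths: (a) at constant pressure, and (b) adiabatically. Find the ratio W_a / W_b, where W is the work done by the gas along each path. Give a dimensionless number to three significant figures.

W_a / W_b ≈ 0.390

Path (a) isobaric: W = P₁(V₂ − V₁) → W_a/(P₁V₁) = -0.765.
Path (b) adiabatic: W = P₁V₁(1 − (V₁/V₂)^(γ−1))/(γ−1) → W_b/(P₁V₁) = -1.962.
W_a / W_b = -0.765 / -1.962 = 0.3899.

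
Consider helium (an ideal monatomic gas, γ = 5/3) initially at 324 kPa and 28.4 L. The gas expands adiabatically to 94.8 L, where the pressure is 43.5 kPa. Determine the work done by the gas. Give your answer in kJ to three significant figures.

W ≈ 7.62 kJ

Adiabatic: W = (P₁V₁ − P₂V₂)/(γ − 1) with γ = 5/3.
P₁V₁ = 9202 J, P₂V₂ = 4124 J.
W = (9202 − 4124) / 0.6667 = 7617 J.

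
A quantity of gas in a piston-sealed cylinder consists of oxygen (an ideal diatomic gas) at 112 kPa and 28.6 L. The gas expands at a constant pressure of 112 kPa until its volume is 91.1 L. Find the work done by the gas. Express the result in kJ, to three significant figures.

Isobaric: W = P ΔV.
W = (112 kPa)(91.1 − 28.6 L) = (112)(62.5) = 7000 J.

W ≈ 7.00 kJ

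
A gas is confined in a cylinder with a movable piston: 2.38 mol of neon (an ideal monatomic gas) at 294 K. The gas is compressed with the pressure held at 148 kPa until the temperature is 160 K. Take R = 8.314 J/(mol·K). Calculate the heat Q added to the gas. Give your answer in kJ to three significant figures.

Q ≈ -6.63 kJ

Isobaric: W = nRΔT = (2.38)(8.314)(-134) = -2652 J.
ΔU = nCᵥΔT with Cᵥ = 3R/2: ΔU = (2.38)(12.47)(-134) = -3977 J.
Q = ΔU + W = -3977 − 2652 = -6629 J.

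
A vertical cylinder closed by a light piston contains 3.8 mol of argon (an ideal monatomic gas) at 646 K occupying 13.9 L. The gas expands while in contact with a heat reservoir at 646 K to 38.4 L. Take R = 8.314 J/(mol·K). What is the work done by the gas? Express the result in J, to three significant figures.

Isothermal: W = nRT ln(V₂/V₁).
W = (3.8)(8.314)(646) × ln(38.4/13.9)
  = 20409 × 1.016
W_by_gas = 20739 J.

W ≈ 20700 J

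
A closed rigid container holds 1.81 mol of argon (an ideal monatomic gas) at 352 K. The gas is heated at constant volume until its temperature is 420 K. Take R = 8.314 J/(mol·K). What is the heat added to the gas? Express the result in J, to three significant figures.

Constant volume ⇒ W = 0, so Q = ΔU = nCᵥΔT with Cᵥ = 3R/2 = 12.47 J/(mol·K).
ΔU = (1.81)(12.47)(420 − 352) = 1535 J.

Q ≈ 1530 J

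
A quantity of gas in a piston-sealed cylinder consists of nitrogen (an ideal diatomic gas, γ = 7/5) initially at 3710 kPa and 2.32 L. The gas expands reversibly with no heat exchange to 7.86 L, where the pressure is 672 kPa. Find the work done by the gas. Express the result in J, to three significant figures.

Adiabatic: W = (P₁V₁ − P₂V₂)/(γ − 1) with γ = 7/5.
P₁V₁ = 8607 J, P₂V₂ = 5282 J.
W = (8607 − 5282) / 0.4 = 8313 J.

W ≈ 8310 J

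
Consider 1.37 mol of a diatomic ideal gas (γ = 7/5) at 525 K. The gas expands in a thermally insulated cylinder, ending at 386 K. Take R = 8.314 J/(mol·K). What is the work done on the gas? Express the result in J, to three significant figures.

W ≈ -3960 J

Adiabatic ⇒ Q = 0, so W_by = −ΔU = nCᵥ(T₁ − T₂).
Cᵥ = 5R/2 = 20.79 J/(mol·K).
W = (1.37)(20.79)(525 − 386) = 3958 J.
Work on gas = −W_by = -3958 J.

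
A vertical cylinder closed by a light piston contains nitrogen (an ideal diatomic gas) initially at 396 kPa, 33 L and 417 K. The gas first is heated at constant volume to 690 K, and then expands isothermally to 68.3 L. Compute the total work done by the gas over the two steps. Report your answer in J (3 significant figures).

W_total ≈ 15700 J

Step 1 (isochoric): W = 0 (constant volume).
After step 1: P = 655.3 kPa (V unchanged).
Step 2 (isothermal): W = P₁V₁ ln(V₂/V₁) = (21623) ln(68.3/33) = 15729 J.
W_total = 0 + 15729 = 15729 J.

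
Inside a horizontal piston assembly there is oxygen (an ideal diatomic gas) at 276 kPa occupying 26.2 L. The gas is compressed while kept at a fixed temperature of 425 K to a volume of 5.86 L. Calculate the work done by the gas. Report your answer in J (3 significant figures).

W ≈ -10800 J

Isothermal: W = nRT ln(V₂/V₁) = P₁V₁ ln(V₂/V₁).
P₁V₁ = (276 kPa)(26.2 L) = 7231 J.
W = 7231 × ln(5.86/26.2) = 7231 × -1.498
W_by_gas = -10830 J.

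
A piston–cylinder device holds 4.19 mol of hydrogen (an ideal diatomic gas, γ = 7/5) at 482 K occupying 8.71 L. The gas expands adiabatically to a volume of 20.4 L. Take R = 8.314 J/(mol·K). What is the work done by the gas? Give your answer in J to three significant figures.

Adiabatic: TV^(γ−1) = const with γ = 7/5.
T₂ = T₁ (V₁/V₂)^(γ−1) = 482 × (8.71/20.4)^0.4 = 482 × 0.7115 = 342.9 K.
W_by = nCᵥ(T₁ − T₂) = (4.19)(20.79)(482 − 342.9) = 12112 J.

W ≈ 12100 J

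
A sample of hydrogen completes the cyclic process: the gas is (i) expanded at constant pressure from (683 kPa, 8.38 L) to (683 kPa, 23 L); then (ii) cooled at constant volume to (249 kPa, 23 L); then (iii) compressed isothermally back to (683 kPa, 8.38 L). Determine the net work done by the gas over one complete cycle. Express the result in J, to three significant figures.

W_net ≈ 4200 J

Leg (i): W = PΔV = (683)(23 − 8.38) = 9985 J.
Leg (ii): W = 0.
Leg (iii): W = PᵢVᵢ ln(V_f/Vᵢ) = (5727) ln(8.38/23) = -5782 J.
W_net = 9985 − 5782 = 4203 J.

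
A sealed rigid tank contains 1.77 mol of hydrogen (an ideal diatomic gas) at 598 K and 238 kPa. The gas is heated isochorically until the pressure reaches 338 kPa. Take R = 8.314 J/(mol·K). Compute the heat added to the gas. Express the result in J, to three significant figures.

Q ≈ 9240 J

Constant volume ⇒ W = 0, so Q = ΔU = nCᵥΔT with Cᵥ = 5R/2 = 20.79 J/(mol·K).
At constant V, T₂/T₁ = P₂/P₁ ⇒ ΔT = T₁(P₂/P₁ − 1) = 598·(338/238 − 1) = 251.3 K.
ΔU = (1.77)(20.79)(251.3) = 9244 J.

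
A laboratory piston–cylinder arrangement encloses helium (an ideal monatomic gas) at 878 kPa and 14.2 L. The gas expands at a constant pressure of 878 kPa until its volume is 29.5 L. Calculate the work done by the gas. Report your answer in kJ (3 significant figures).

Isobaric: W = P ΔV.
W = (878 kPa)(29.5 − 14.2 L) = (878)(15.3) = 13433 J.

W ≈ 13.4 kJ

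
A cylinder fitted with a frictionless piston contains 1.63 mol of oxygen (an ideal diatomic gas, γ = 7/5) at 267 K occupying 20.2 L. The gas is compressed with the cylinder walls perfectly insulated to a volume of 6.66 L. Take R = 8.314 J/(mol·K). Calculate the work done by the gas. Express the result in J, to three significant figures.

W ≈ -5050 J

Adiabatic: TV^(γ−1) = const with γ = 7/5.
T₂ = T₁ (V₁/V₂)^(γ−1) = 267 × (20.2/6.66)^0.4 = 267 × 1.559 = 416.2 K.
W_by = nCᵥ(T₁ − T₂) = (1.63)(20.79)(267 − 416.2) = -5054 J.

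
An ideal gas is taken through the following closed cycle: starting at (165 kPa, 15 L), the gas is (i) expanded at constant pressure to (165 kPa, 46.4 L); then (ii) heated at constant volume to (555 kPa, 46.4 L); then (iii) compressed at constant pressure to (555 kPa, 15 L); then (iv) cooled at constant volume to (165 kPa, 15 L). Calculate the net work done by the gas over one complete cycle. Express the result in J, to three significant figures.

W_net ≈ -12200 J

Constant-volume legs do no work.
W(i) = (165)(46.4 − 15) = 5181 J; W(iii) = (555)(15 − 46.4) = -17427 J.
W_net = 5181 − 17427 = -12246 J (the counter-clockwise enclosed area).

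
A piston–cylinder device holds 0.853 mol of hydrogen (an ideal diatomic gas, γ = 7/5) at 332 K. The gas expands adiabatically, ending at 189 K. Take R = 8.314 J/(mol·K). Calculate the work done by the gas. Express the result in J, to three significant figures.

Adiabatic ⇒ Q = 0, so W_by = −ΔU = nCᵥ(T₁ − T₂).
Cᵥ = 5R/2 = 20.79 J/(mol·K).
W = (0.853)(20.79)(332 − 189) = 2535 J.

W ≈ 2540 J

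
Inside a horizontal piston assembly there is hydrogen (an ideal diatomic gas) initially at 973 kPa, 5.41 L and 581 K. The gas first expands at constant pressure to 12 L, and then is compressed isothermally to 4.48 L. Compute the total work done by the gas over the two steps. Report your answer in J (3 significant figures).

W_total ≈ -5090 J

Step 1 (isobaric): W = PΔV = (973 kPa)(12 − 5.41 L) = 6412 J.
After step 1: P = 973 kPa, V = 12 L, T = 1289 K.
Step 2 (isothermal): W = P₁V₁ ln(V₂/V₁) = (11676) ln(4.48/12) = -11504 J.
W_total = 6412 − 11504 = -5092 J.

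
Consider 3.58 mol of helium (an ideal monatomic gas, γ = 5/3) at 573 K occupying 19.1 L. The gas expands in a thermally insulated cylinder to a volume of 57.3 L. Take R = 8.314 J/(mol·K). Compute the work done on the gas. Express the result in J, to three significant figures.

W ≈ -13300 J

Adiabatic: TV^(γ−1) = const with γ = 5/3.
T₂ = T₁ (V₁/V₂)^(γ−1) = 573 × (19.1/57.3)^0.667 = 573 × 0.4807 = 275.5 K.
W_by = nCᵥ(T₁ − T₂) = (3.58)(12.47)(573 − 275.5) = 13284 J.
Work on gas = −W_by = -13284 J.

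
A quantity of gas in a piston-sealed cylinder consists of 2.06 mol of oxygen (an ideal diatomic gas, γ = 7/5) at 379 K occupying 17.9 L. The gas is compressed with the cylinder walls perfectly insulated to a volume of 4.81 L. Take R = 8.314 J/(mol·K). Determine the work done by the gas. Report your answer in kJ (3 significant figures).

W ≈ -11.2 kJ

Adiabatic: TV^(γ−1) = const with γ = 7/5.
T₂ = T₁ (V₁/V₂)^(γ−1) = 379 × (17.9/4.81)^0.4 = 379 × 1.692 = 641.1 K.
W_by = nCᵥ(T₁ − T₂) = (2.06)(20.79)(379 − 641.1) = -11222 J.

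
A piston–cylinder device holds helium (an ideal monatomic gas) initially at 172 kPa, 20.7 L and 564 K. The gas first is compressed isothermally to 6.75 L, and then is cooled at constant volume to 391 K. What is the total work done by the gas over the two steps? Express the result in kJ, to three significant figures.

Step 1 (isothermal): W = P₁V₁ ln(V₂/V₁) = (3560) ln(6.75/20.7) = -3990 J.
Step 2 (isochoric): W = 0 (constant volume).
W_total = -3990 + 0 = -3990 J.

W_total ≈ -3.99 kJ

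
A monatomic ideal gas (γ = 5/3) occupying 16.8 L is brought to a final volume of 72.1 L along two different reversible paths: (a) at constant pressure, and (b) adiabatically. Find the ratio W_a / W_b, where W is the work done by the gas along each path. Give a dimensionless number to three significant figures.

Path (a) isobaric: W = P₁(V₂ − V₁) → W_a/(P₁V₁) = 3.292.
Path (b) adiabatic: W = P₁V₁(1 − (V₁/V₂)^(γ−1))/(γ−1) → W_b/(P₁V₁) = 0.932.
W_a / W_b = 3.292 / 0.932 = 3.532.

W_a / W_b ≈ 3.53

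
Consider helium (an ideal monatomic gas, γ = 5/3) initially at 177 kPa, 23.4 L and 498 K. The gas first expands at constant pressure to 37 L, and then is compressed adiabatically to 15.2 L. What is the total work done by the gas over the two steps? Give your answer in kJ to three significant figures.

Step 1 (isobaric): W = PΔV = (177 kPa)(37 − 23.4 L) = 2407 J.
After step 1: P = 177 kPa, V = 37 L, T = 787.4 K.
Step 2 (adiabatic): W = (P₁V₁ − P₂V₂)/(γ−1) = (6549 − 11851)/0.667 = -7953 J.
W_total = 2407 − 7953 = -5545 J.

W_total ≈ -5.55 kJ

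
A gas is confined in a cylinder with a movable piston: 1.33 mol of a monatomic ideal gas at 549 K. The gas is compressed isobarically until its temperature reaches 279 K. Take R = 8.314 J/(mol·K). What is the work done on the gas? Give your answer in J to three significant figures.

Isobaric: W = P ΔV = nR ΔT.
W = (1.33)(8.314)(279 − 549) = -2986 J.
Work on gas = −W_by = 2986 J.

W ≈ 2990 J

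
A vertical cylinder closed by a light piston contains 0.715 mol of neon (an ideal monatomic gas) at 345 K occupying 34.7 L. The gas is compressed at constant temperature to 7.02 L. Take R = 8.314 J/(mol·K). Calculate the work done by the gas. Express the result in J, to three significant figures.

Isothermal: W = nRT ln(V₂/V₁).
W = (0.715)(8.314)(345) × ln(7.02/34.7)
  = 2051 × -1.598
W_by_gas = -3277 J.

W ≈ -3280 J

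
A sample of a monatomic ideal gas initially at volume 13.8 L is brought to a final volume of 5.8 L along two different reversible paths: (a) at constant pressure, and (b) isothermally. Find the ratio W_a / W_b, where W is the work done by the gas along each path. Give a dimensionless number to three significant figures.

Path (a) isobaric: W = P₁(V₂ − V₁) → W_a/(P₁V₁) = -0.5797.
Path (b) isothermal: W = P₁V₁ ln(V₂/V₁) → W_b/(P₁V₁) = -0.8668.
W_a / W_b = -0.5797 / -0.8668 = 0.6688.

W_a / W_b ≈ 0.669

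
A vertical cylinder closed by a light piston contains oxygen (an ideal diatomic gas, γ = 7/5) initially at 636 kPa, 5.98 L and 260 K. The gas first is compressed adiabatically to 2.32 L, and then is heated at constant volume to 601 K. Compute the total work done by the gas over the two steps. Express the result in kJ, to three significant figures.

Step 1 (adiabatic): W = (P₁V₁ − P₂V₂)/(γ−1) = (3803 − 5554)/0.4 = -4378 J.
Step 2 (isochoric): W = 0 (constant volume).
W_total = -4378 + 0 = -4378 J.

W_total ≈ -4.38 kJ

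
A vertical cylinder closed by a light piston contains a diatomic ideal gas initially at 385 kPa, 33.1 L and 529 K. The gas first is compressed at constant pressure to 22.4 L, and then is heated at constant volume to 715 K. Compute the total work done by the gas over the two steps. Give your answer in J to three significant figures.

W_total ≈ -4120 J

Step 1 (isobaric): W = PΔV = (385 kPa)(22.4 − 33.1 L) = -4120 J.
Step 2 (isochoric): W = 0 (constant volume).
W_total = -4120 + 0 = -4120 J.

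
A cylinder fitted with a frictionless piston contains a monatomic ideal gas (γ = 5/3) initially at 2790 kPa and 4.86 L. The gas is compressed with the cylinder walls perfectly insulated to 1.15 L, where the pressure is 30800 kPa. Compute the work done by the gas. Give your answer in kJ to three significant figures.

Adiabatic: W = (P₁V₁ − P₂V₂)/(γ − 1) with γ = 5/3.
P₁V₁ = 13559 J, P₂V₂ = 35420 J.
W = (13559 − 35420) / 0.6667 = -32791 J.

W ≈ -32.8 kJ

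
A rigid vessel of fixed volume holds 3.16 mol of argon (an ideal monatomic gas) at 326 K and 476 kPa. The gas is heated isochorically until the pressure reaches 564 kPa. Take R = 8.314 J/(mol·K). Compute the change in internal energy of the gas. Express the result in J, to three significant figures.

ΔU ≈ 2380 J

Constant volume ⇒ W = 0, so Q = ΔU = nCᵥΔT with Cᵥ = 3R/2 = 12.47 J/(mol·K).
At constant V, T₂/T₁ = P₂/P₁ ⇒ ΔT = T₁(P₂/P₁ − 1) = 326·(564/476 − 1) = 60.27 K.
ΔU = (3.16)(12.47)(60.27) = 2375 J.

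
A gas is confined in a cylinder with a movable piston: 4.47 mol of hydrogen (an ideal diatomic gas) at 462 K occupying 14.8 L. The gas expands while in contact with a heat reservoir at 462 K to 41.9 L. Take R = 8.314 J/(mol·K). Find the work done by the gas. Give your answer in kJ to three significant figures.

Isothermal: W = nRT ln(V₂/V₁).
W = (4.47)(8.314)(462) × ln(41.9/14.8)
  = 17170 × 1.041
W_by_gas = 17868 J.

W ≈ 17.9 kJ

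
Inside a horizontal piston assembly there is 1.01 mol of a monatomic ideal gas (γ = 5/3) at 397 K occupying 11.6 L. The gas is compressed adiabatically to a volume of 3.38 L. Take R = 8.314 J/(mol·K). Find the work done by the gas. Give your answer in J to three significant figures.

W ≈ -6380 J

Adiabatic: TV^(γ−1) = const with γ = 5/3.
T₂ = T₁ (V₁/V₂)^(γ−1) = 397 × (11.6/3.38)^0.667 = 397 × 2.275 = 903.3 K.
W_by = nCᵥ(T₁ − T₂) = (1.01)(12.47)(397 − 903.3) = -6377 J.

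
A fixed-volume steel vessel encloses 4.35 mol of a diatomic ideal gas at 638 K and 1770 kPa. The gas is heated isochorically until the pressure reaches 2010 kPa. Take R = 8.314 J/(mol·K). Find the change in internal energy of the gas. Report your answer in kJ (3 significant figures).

Constant volume ⇒ W = 0, so Q = ΔU = nCᵥΔT with Cᵥ = 5R/2 = 20.79 J/(mol·K).
At constant V, T₂/T₁ = P₂/P₁ ⇒ ΔT = T₁(P₂/P₁ − 1) = 638·(2010/1770 − 1) = 86.51 K.
ΔU = (4.35)(20.79)(86.51) = 7822 J.

ΔU ≈ 7.82 kJ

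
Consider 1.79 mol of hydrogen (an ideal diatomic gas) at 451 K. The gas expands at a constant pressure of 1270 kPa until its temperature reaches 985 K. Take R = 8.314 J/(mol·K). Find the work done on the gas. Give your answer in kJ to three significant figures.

Isobaric: W = P ΔV = nR ΔT.
W = (1.79)(8.314)(985 − 451) = 7947 J.
Work on gas = −W_by = -7947 J.

W ≈ -7.95 kJ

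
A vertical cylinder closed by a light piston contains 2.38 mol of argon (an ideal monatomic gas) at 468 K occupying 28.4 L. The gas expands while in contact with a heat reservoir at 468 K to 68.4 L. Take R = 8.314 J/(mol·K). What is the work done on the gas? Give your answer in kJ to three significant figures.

Isothermal: W = nRT ln(V₂/V₁).
W = (2.38)(8.314)(468) × ln(68.4/28.4)
  = 9260 × 0.879
W_by_gas = 8140 J; work on gas = −W_by = -8140 J.

W ≈ -8.14 kJ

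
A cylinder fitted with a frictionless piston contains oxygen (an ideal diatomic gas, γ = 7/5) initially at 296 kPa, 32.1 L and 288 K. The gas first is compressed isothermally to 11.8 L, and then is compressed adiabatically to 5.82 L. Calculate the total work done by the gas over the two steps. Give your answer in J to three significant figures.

W_total ≈ -17300 J

Step 1 (isothermal): W = P₁V₁ ln(V₂/V₁) = (9502) ln(11.8/32.1) = -9509 J.
After step 1: P = 805.2 kPa, V = 11.8 L, T = 288 K.
Step 2 (adiabatic): W = (P₁V₁ − P₂V₂)/(γ−1) = (9502 − 12606)/0.4 = -7761 J.
W_total = -9509 − 7761 = -17270 J.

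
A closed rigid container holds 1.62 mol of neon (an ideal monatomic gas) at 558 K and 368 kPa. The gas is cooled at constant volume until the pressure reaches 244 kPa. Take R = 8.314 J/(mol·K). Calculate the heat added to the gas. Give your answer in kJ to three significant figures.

Q ≈ -3.80 kJ

Constant volume ⇒ W = 0, so Q = ΔU = nCᵥΔT with Cᵥ = 3R/2 = 12.47 J/(mol·K).
At constant V, T₂/T₁ = P₂/P₁ ⇒ ΔT = T₁(P₂/P₁ − 1) = 558·(244/368 − 1) = -188 K.
ΔU = (1.62)(12.47)(-188) = -3799 J.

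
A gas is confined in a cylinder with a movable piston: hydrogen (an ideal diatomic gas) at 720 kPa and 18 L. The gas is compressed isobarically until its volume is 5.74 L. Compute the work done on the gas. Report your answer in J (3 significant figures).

W ≈ 8830 J

Isobaric: W = P ΔV.
W = (720 kPa)(5.74 − 18 L) = (720)(-12.26) = -8827 J.
Work on gas = −W_by = 8827 J.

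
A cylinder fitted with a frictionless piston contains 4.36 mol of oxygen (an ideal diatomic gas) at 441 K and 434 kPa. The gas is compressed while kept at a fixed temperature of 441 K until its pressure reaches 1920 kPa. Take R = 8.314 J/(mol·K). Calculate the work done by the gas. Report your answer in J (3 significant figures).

Isothermal process: W = nRT ln(V₂/V₁) = nRT ln(P₁/P₂).
W = (4.36)(8.314)(441) × ln(434/1920)
  = 15986 × ln(0.226) = 15986 × -1.487
W_by_gas = -23771 J.

W ≈ -23800 J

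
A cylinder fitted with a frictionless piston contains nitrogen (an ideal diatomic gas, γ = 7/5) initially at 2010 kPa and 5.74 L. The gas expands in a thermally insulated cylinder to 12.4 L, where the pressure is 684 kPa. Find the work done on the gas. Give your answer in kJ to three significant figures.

W ≈ -7.64 kJ

Adiabatic: W = (P₁V₁ − P₂V₂)/(γ − 1) with γ = 7/5.
P₁V₁ = 11537 J, P₂V₂ = 8482 J.
W = (11537 − 8482) / 0.4 = 7640 J.
Work on gas = −W_by = -7640 J.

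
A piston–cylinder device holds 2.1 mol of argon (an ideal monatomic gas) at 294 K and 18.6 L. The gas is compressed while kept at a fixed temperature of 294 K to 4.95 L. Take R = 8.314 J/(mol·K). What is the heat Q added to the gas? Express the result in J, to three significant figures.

Q ≈ -6800 J

Isothermal ⇒ ΔU = 0, so Q = W = nRT ln(V₂/V₁).
Q = (2.1)(8.314)(294) ln(4.95/18.6) = 5133 × -1.324 = -6795 J.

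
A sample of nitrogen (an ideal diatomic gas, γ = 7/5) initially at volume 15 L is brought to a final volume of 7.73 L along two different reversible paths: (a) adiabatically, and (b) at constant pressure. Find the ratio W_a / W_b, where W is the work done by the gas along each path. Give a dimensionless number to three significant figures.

Path (a) adiabatic: W = P₁V₁(1 − (V₁/V₂)^(γ−1))/(γ−1) → W_a/(P₁V₁) = -0.7592.
Path (b) isobaric: W = P₁(V₂ − V₁) → W_b/(P₁V₁) = -0.4847.
W_a / W_b = -0.7592 / -0.4847 = 1.566.

W_a / W_b ≈ 1.57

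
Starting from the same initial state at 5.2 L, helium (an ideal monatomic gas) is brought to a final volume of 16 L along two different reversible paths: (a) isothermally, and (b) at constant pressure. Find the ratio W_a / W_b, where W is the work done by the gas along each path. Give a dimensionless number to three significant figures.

W_a / W_b ≈ 0.541

Path (a) isothermal: W = P₁V₁ ln(V₂/V₁) → W_a/(P₁V₁) = 1.124.
Path (b) isobaric: W = P₁(V₂ − V₁) → W_b/(P₁V₁) = 2.077.
W_a / W_b = 1.124 / 2.077 = 0.5412.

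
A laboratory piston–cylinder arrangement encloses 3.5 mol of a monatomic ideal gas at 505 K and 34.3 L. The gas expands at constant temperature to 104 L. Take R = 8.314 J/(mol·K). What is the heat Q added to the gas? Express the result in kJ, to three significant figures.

Isothermal ⇒ ΔU = 0, so Q = W = nRT ln(V₂/V₁).
Q = (3.5)(8.314)(505) ln(104/34.3) = 14695 × 1.109 = 16300 J.

Q ≈ 16.3 kJ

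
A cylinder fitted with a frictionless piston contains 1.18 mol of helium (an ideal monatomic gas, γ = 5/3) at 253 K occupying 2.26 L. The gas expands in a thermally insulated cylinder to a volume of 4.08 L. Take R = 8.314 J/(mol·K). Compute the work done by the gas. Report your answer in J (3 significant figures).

Adiabatic: TV^(γ−1) = const with γ = 5/3.
T₂ = T₁ (V₁/V₂)^(γ−1) = 253 × (2.26/4.08)^0.667 = 253 × 0.6745 = 170.6 K.
W_by = nCᵥ(T₁ − T₂) = (1.18)(12.47)(253 − 170.6) = 1212 J.

W ≈ 1210 J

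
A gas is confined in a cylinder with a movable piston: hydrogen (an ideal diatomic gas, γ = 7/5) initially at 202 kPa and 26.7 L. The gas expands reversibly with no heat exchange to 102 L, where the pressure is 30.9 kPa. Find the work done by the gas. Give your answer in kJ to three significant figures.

Adiabatic: W = (P₁V₁ − P₂V₂)/(γ − 1) with γ = 7/5.
P₁V₁ = 5393 J, P₂V₂ = 3152 J.
W = (5393 − 3152) / 0.4 = 5604 J.

W ≈ 5.60 kJ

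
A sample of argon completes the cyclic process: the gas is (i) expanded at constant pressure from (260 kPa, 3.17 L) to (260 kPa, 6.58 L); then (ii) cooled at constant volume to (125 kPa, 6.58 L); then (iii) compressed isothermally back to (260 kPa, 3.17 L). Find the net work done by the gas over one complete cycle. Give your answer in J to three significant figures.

W_net ≈ 286 J

Leg (i): W = PΔV = (260)(6.58 − 3.17) = 886.6 J.
Leg (ii): W = 0.
Leg (iii): W = PᵢVᵢ ln(V_f/Vᵢ) = (822.5) ln(3.17/6.58) = -600.7 J.
W_net = 886.6 − 600.7 = 285.9 J.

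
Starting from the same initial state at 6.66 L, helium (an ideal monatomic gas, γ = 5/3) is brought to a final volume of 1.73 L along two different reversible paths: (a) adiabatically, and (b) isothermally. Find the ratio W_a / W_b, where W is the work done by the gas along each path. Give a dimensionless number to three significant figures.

W_a / W_b ≈ 1.62

Path (a) adiabatic: W = P₁V₁(1 − (V₁/V₂)^(γ−1))/(γ−1) → W_a/(P₁V₁) = -2.184.
Path (b) isothermal: W = P₁V₁ ln(V₂/V₁) → W_b/(P₁V₁) = -1.348.
W_a / W_b = -2.184 / -1.348 = 1.621.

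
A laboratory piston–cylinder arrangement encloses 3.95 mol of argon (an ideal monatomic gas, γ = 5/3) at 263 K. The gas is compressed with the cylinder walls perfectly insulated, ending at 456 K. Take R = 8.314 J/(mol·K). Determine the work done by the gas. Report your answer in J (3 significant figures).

Adiabatic ⇒ Q = 0, so W_by = −ΔU = nCᵥ(T₁ − T₂).
Cᵥ = 3R/2 = 12.47 J/(mol·K).
W = (3.95)(12.47)(263 − 456) = -9507 J.

W ≈ -9510 J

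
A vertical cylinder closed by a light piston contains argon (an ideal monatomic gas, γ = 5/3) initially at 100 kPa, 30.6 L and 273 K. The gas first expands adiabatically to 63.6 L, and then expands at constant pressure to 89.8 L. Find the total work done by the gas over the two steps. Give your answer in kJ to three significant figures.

W_total ≈ 2.55 kJ

Step 1 (adiabatic): W = (P₁V₁ − P₂V₂)/(γ−1) = (3060 − 1879)/0.667 = 1772 J.
After step 1: P = 29.54 kPa, V = 63.6 L, T = 167.6 K.
Step 2 (isobaric): W = PΔV = (29.54 kPa)(89.8 − 63.6 L) = 774 J.
W_total = 1772 + 774 = 2546 J.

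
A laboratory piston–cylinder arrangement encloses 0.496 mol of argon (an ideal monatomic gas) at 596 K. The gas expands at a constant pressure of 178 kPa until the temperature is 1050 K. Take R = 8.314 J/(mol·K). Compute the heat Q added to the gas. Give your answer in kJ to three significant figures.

Q ≈ 4.68 kJ

Isobaric: W = nRΔT = (0.496)(8.314)(454) = 1872 J.
ΔU = nCᵥΔT with Cᵥ = 3R/2: ΔU = (0.496)(12.47)(454) = 2808 J.
Q = ΔU + W = 2808 + 1872 = 4680 J.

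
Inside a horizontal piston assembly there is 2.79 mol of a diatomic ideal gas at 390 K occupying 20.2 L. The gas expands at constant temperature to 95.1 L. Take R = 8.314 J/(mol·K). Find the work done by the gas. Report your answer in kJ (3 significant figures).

W ≈ 14.0 kJ

Isothermal: W = nRT ln(V₂/V₁).
W = (2.79)(8.314)(390) × ln(95.1/20.2)
  = 9046 × 1.549
W_by_gas = 14015 J.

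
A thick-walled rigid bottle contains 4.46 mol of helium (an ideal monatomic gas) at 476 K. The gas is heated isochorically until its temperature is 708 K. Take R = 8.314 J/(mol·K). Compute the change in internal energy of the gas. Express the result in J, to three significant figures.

Constant volume ⇒ W = 0, so Q = ΔU = nCᵥΔT with Cᵥ = 3R/2 = 12.47 J/(mol·K).
ΔU = (4.46)(12.47)(708 − 476) = 12904 J.

ΔU ≈ 12900 J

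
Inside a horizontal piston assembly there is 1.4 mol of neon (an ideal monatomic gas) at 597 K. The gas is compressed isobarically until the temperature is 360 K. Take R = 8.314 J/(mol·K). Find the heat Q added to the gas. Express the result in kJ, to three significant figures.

Q ≈ -6.90 kJ

Isobaric: W = nRΔT = (1.4)(8.314)(-237) = -2759 J.
ΔU = nCᵥΔT with Cᵥ = 3R/2: ΔU = (1.4)(12.47)(-237) = -4138 J.
Q = ΔU + W = -4138 − 2759 = -6896 J.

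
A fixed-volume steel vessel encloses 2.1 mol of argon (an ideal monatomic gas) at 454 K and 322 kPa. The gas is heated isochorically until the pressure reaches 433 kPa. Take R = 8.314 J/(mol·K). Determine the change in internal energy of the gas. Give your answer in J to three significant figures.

ΔU ≈ 4100 J

Constant volume ⇒ W = 0, so Q = ΔU = nCᵥΔT with Cᵥ = 3R/2 = 12.47 J/(mol·K).
At constant V, T₂/T₁ = P₂/P₁ ⇒ ΔT = T₁(P₂/P₁ − 1) = 454·(433/322 − 1) = 156.5 K.
ΔU = (2.1)(12.47)(156.5) = 4099 J.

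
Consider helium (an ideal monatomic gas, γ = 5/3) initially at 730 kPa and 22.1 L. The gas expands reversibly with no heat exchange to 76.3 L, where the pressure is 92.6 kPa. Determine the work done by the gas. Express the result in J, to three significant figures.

W ≈ 13600 J

Adiabatic: W = (P₁V₁ − P₂V₂)/(γ − 1) with γ = 5/3.
P₁V₁ = 16133 J, P₂V₂ = 7065 J.
W = (16133 − 7065) / 0.6667 = 13601 J.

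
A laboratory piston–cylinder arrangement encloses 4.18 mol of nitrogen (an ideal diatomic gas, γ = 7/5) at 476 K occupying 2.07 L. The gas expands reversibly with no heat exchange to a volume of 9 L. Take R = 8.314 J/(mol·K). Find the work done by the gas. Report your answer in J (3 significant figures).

W ≈ 18400 J

Adiabatic: TV^(γ−1) = const with γ = 7/5.
T₂ = T₁ (V₁/V₂)^(γ−1) = 476 × (2.07/9)^0.4 = 476 × 0.5555 = 264.4 K.
W_by = nCᵥ(T₁ − T₂) = (4.18)(20.79)(476 − 264.4) = 18382 J.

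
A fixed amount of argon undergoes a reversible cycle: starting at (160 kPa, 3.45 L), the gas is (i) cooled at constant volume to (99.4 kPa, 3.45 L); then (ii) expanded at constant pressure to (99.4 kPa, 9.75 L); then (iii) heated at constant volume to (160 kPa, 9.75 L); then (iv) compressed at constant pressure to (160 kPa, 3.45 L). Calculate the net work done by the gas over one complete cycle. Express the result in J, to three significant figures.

Constant-volume legs do no work.
W(ii) = (99.4)(9.75 − 3.45) = 626.2 J; W(iv) = (160)(3.45 − 9.75) = -1008 J.
W_net = 626.2 − 1008 = -381.8 J (the counter-clockwise enclosed area).

W_net ≈ -382 J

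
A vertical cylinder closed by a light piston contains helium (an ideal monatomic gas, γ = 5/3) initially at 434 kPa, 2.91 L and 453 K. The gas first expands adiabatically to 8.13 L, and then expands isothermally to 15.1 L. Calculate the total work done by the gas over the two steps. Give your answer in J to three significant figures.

W_total ≈ 1330 J

Step 1 (adiabatic): W = (P₁V₁ − P₂V₂)/(γ−1) = (1263 − 636.7)/0.667 = 939.4 J.
After step 1: P = 78.31 kPa, V = 8.13 L, T = 228.4 K.
Step 2 (isothermal): W = P₁V₁ ln(V₂/V₁) = (636.7) ln(15.1/8.13) = 394.2 J.
W_total = 939.4 + 394.2 = 1334 J.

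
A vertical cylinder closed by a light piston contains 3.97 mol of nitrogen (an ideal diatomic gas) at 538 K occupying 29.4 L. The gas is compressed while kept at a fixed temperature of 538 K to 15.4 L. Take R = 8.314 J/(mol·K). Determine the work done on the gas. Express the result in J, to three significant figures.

W ≈ 11500 J

Isothermal: W = nRT ln(V₂/V₁).
W = (3.97)(8.314)(538) × ln(15.4/29.4)
  = 17758 × -0.6466
W_by_gas = -11483 J; work on gas = −W_by = 11483 J.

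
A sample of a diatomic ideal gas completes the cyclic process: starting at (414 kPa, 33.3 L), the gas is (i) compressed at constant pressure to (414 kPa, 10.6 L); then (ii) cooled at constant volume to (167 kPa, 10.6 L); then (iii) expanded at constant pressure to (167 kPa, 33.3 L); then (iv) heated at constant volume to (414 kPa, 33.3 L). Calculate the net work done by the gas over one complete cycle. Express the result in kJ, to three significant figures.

Constant-volume legs do no work.
W(i) = (414)(10.6 − 33.3) = -9398 J; W(iii) = (167)(33.3 − 10.6) = 3791 J.
W_net = -9398 + 3791 = -5607 J (the counter-clockwise enclosed area).

W_net ≈ -5.61 kJ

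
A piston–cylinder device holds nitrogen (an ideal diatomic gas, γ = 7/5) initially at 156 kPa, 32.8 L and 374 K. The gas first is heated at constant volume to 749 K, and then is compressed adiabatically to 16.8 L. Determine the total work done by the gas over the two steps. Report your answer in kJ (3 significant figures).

Step 1 (isochoric): W = 0 (constant volume).
After step 1: P = 312.4 kPa (V unchanged).
Step 2 (adiabatic): W = (P₁V₁ − P₂V₂)/(γ−1) = (10247 − 13392)/0.4 = -7861 J.
W_total = 0 − 7861 = -7861 J.

W_total ≈ -7.86 kJ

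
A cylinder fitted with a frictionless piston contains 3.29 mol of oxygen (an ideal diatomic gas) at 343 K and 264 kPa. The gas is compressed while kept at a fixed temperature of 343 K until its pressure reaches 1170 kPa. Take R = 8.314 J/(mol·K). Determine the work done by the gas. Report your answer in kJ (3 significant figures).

Isothermal process: W = nRT ln(V₂/V₁) = nRT ln(P₁/P₂).
W = (3.29)(8.314)(343) × ln(264/1170)
  = 9382 × ln(0.2256) = 9382 × -1.489
W_by_gas = -13968 J.

W ≈ -14.0 kJ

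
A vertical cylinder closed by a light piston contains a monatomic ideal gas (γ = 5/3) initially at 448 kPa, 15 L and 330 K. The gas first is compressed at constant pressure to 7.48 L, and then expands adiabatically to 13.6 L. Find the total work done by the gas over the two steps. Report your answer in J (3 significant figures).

W_total ≈ -1720 J

Step 1 (isobaric): W = PΔV = (448 kPa)(7.48 − 15 L) = -3369 J.
After step 1: P = 448 kPa, V = 7.48 L, T = 164.6 K.
Step 2 (adiabatic): W = (P₁V₁ − P₂V₂)/(γ−1) = (3351 − 2250)/0.667 = 1652 J.
W_total = -3369 + 1652 = -1717 J.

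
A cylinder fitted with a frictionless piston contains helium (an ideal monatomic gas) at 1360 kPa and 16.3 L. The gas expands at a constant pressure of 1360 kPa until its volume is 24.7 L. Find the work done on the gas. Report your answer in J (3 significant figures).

W ≈ -11400 J

Isobaric: W = P ΔV.
W = (1360 kPa)(24.7 − 16.3 L) = (1360)(8.4) = 11424 J.
Work on gas = −W_by = -11424 J.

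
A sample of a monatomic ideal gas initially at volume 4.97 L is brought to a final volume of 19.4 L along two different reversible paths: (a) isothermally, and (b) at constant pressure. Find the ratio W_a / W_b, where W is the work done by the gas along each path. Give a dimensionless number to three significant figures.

Path (a) isothermal: W = P₁V₁ ln(V₂/V₁) → W_a/(P₁V₁) = 1.362.
Path (b) isobaric: W = P₁(V₂ − V₁) → W_b/(P₁V₁) = 2.903.
W_a / W_b = 1.362 / 2.903 = 0.4691.

W_a / W_b ≈ 0.469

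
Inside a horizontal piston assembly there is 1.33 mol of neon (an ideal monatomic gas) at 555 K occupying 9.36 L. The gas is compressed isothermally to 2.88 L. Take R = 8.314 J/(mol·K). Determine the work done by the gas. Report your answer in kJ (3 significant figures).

W ≈ -7.23 kJ

Isothermal: W = nRT ln(V₂/V₁).
W = (1.33)(8.314)(555) × ln(2.88/9.36)
  = 6137 × -1.179
W_by_gas = -7233 J.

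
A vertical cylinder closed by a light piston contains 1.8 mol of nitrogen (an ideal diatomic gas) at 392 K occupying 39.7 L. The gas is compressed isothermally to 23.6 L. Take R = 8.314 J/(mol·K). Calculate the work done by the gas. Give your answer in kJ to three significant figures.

W ≈ -3.05 kJ

Isothermal: W = nRT ln(V₂/V₁).
W = (1.8)(8.314)(392) × ln(23.6/39.7)
  = 5866 × -0.5201
W_by_gas = -3051 J.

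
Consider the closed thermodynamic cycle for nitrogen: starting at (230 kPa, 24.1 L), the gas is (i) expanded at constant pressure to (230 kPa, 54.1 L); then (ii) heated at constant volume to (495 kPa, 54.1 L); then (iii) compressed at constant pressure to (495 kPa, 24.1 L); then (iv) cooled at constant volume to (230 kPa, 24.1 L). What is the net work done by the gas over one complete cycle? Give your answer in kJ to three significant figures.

W_net ≈ -7.95 kJ

Constant-volume legs do no work.
W(i) = (230)(54.1 − 24.1) = 6900 J; W(iii) = (495)(24.1 − 54.1) = -14850 J.
W_net = 6900 − 14850 = -7950 J (the counter-clockwise enclosed area).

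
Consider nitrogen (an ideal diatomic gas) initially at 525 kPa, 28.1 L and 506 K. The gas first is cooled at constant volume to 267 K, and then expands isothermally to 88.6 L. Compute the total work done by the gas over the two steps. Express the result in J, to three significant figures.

Step 1 (isochoric): W = 0 (constant volume).
After step 1: P = 277 kPa (V unchanged).
Step 2 (isothermal): W = P₁V₁ ln(V₂/V₁) = (7784) ln(88.6/28.1) = 8939 J.
W_total = 0 + 8939 = 8939 J.

W_total ≈ 8940 J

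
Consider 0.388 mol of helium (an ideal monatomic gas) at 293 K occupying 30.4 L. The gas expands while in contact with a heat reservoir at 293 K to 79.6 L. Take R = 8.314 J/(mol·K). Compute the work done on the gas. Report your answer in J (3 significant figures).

W ≈ -910 J

Isothermal: W = nRT ln(V₂/V₁).
W = (0.388)(8.314)(293) × ln(79.6/30.4)
  = 945.2 × 0.9626
W_by_gas = 909.8 J; work on gas = −W_by = -909.8 J.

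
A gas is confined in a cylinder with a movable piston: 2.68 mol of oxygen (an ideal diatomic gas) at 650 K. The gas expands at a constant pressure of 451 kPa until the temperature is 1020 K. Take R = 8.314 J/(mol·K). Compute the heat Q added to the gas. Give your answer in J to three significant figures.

Q ≈ 28900 J

Isobaric: W = nRΔT = (2.68)(8.314)(370) = 8244 J.
ΔU = nCᵥΔT with Cᵥ = 5R/2: ΔU = (2.68)(20.79)(370) = 20610 J.
Q = ΔU + W = 20610 + 8244 = 28855 J.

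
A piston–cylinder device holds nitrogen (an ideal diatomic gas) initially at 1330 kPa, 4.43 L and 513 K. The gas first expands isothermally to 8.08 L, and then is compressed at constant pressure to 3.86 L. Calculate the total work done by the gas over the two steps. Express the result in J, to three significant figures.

Step 1 (isothermal): W = P₁V₁ ln(V₂/V₁) = (5892) ln(8.08/4.43) = 3541 J.
After step 1: P = 729.2 kPa, V = 8.08 L, T = 513 K.
Step 2 (isobaric): W = PΔV = (729.2 kPa)(3.86 − 8.08 L) = -3077 J.
W_total = 3541 − 3077 = 463.8 J.

W_total ≈ 464 J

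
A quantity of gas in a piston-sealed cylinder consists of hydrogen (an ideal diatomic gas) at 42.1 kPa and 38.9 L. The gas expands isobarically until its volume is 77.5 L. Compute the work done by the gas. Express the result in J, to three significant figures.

W ≈ 1630 J

Isobaric: W = P ΔV.
W = (42.1 kPa)(77.5 − 38.9 L) = (42.1)(38.6) = 1625 J.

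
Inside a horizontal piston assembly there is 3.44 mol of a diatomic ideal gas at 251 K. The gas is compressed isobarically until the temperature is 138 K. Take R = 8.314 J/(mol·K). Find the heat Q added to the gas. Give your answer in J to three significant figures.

Isobaric: W = nRΔT = (3.44)(8.314)(-113) = -3232 J.
ΔU = nCᵥΔT with Cᵥ = 5R/2: ΔU = (3.44)(20.79)(-113) = -8080 J.
Q = ΔU + W = -8080 − 3232 = -11311 J.

Q ≈ -11300 J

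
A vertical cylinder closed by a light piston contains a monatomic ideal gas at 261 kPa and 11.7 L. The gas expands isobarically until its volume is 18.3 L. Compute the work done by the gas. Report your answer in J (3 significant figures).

Isobaric: W = P ΔV.
W = (261 kPa)(18.3 − 11.7 L) = (261)(6.6) = 1723 J.

W ≈ 1720 J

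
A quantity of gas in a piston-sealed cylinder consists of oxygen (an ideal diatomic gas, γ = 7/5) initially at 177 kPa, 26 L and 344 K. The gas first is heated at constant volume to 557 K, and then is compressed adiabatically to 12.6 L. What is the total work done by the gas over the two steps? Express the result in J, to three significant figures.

W_total ≈ -6260 J

Step 1 (isochoric): W = 0 (constant volume).
After step 1: P = 286.6 kPa (V unchanged).
Step 2 (adiabatic): W = (P₁V₁ − P₂V₂)/(γ−1) = (7451 − 9956)/0.4 = -6261 J.
W_total = 0 − 6261 = -6261 J.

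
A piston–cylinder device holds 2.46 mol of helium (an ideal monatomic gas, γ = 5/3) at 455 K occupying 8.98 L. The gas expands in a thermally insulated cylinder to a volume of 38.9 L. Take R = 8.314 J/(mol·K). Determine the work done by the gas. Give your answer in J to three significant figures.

Adiabatic: TV^(γ−1) = const with γ = 5/3.
T₂ = T₁ (V₁/V₂)^(γ−1) = 455 × (8.98/38.9)^0.667 = 455 × 0.3763 = 171.2 K.
W_by = nCᵥ(T₁ − T₂) = (2.46)(12.47)(455 − 171.2) = 8706 J.

W ≈ 8710 J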